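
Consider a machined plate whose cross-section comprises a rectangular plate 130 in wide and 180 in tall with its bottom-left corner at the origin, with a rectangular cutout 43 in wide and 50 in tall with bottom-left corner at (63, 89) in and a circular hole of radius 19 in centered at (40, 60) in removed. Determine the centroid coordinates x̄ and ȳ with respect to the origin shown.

plate: A = 130 × 180 = 23400.00, centroid at (65.00, 90.00).
hole 1: A = −(43 × 50) = -2150.00, centroid at (84.50, 114.00).
hole 2: A = −π·19² = -1134.11, centroid at (40.00, 60.00).
ΣA = 20115.89 in², ΣAx̄ = 1293960.40 in³, ΣAȳ = 1792853.10 in³.
x̄ = 1293960.40/20115.89 = 64.33 in; ȳ = 1792853.10/20115.89 = 89.13 in.

x̄ = 64.33 in, ȳ = 89.13 in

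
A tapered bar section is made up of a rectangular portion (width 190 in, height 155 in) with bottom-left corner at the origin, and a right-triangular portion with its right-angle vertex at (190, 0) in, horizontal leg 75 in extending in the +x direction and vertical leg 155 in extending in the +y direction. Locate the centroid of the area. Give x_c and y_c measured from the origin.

x_c = 114.78 in, y_c = 73.24 in

rectangular portion: A = 190 × 155 = 29450.00, centroid at (95.00, 77.50).
triangular portion: A = ½·75·155 = 5812.50, centroid at (215.00, 51.67).
ΣA = 35262.50 in²
ΣAx_c = (29450.00)(95.00) + (5812.50)(215.00) = 4047437.50 in³
ΣAy_c = (29450.00)(77.50) + (5812.50)(51.67) = 2582687.50 in³
x_c = 4047437.50 / 35262.50 = 114.78 in
y_c = 2582687.50 / 35262.50 = 73.24 in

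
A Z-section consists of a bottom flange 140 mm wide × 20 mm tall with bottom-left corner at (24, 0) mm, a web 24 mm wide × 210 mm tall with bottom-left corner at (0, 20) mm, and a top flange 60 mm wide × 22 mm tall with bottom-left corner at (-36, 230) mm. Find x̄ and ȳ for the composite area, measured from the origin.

bottom flange: A = 140 × 20 = 2800.00, centroid at (94.00, 10.00).
web: A = 24 × 210 = 5040.00, centroid at (12.00, 125.00).
top flange: A = 60 × 22 = 1320.00, centroid at (-6.00, 241.00).
ΣA = 9160.00 mm², ΣAx̄ = 315760.00 mm³, ΣAȳ = 976120.00 mm³.
x̄ = 315760.00/9160.00 = 34.47 mm; ȳ = 976120.00/9160.00 = 106.56 mm.

x̄ = 34.47 mm, ȳ = 106.56 mm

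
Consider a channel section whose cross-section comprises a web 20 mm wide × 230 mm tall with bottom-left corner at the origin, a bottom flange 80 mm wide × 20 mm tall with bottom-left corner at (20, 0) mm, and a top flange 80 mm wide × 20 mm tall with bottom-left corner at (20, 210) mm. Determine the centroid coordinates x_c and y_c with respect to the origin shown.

x_c = 30.51 mm, y_c = 115.00 mm

web: A = 20 × 230 = 4600.00, centroid at (10.00, 115.00).
bottom flange: A = 80 × 20 = 1600.00, centroid at (60.00, 10.00).
top flange: A = 80 × 20 = 1600.00, centroid at (60.00, 220.00).
ΣA = 7800.00 mm², ΣAx_c = 238000.00 mm³, ΣAy_c = 897000.00 mm³.
x_c = 238000.00/7800.00 = 30.51 mm; y_c = 897000.00/7800.00 = 115.00 mm.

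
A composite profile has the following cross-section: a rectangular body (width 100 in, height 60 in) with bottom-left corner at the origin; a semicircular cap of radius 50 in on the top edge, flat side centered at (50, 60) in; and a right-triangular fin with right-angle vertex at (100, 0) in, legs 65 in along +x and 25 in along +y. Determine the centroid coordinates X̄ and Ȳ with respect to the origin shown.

Part | A | x̄ᵢ | ȳᵢ | A·x̄ᵢ | A·ȳᵢ
rectangular body | 6000.00 | 50.00 | 30.00 | 300000.00 | 180000.00
semicircular top | 3926.99 | 50.00 | 81.22 | 196349.54 | 318952.78
triangular fin | 812.50 | 121.67 | 8.33 | 98854.17 | 6770.83
Σ | 10739.49 |  |  | 595203.71 | 505723.62
X̄ = 595203.71 / 10739.49 = 55.42 in
Ȳ = 505723.62 / 10739.49 = 47.09 in

X̄ = 55.42 in, Ȳ = 47.09 in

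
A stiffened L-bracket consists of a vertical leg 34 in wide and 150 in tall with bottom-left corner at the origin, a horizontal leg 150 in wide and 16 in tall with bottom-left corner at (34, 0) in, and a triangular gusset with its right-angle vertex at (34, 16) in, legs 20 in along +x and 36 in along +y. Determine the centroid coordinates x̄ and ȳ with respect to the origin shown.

Part | A | x̄ᵢ | ȳᵢ | A·x̄ᵢ | A·ȳᵢ
vertical leg | 5100.00 | 17.00 | 75.00 | 86700.00 | 382500.00
horizontal leg | 2400.00 | 109.00 | 8.00 | 261600.00 | 19200.00
gusset | 360.00 | 40.67 | 28.00 | 14640.00 | 10080.00
Σ | 7860.00 |  |  | 362940.00 | 411780.00
x̄ = 362940.00 / 7860.00 = 46.18 in
ȳ = 411780.00 / 7860.00 = 52.39 in

x̄ = 46.18 in, ȳ = 52.39 in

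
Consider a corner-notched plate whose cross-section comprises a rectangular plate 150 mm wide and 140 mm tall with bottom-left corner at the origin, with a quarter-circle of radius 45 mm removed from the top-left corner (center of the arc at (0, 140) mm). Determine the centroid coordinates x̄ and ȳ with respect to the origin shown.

Part | A | x̄ᵢ | ȳᵢ | A·x̄ᵢ | A·ȳᵢ
plate | 21000.00 | 75.00 | 70.00 | 1575000.00 | 1470000.00
removed quarter-circle | -1590.43 | 19.10 | 120.90 | -30375.00 | -192285.38
Σ | 19409.57 |  |  | 1544625.00 | 1277714.62
x̄ = 1544625.00 / 19409.57 = 79.58 mm
ȳ = 1277714.62 / 19409.57 = 65.83 mm

x̄ = 79.58 mm, ȳ = 65.83 mm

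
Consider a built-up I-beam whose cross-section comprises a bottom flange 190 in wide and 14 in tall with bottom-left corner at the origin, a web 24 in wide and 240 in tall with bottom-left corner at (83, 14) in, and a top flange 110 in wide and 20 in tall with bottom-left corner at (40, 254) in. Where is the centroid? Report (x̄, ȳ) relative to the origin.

bottom flange: A = 190 × 14 = 2660.00, centroid at (95.00, 7.00).
web: A = 24 × 240 = 5760.00, centroid at (95.00, 134.00).
top flange: A = 110 × 20 = 2200.00, centroid at (95.00, 264.00).
ΣA = 10620.00 in²
ΣAx̄ = (2660.00)(95.00) + (5760.00)(95.00) + (2200.00)(95.00) = 1008900.00 in³
ΣAȳ = (2660.00)(7.00) + (5760.00)(134.00) + (2200.00)(264.00) = 1371260.00 in³
x̄ = 1008900.00 / 10620.00 = 95.00 in
ȳ = 1371260.00 / 10620.00 = 129.12 in

x̄ = 95.00 in, ȳ = 129.12 in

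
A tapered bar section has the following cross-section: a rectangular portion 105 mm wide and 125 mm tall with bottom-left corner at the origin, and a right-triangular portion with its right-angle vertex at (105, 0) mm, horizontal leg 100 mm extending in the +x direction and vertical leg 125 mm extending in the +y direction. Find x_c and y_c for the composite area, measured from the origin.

x_c = 80.19 mm, y_c = 55.78 mm

rectangular portion: A = 105 × 125 = 13125.00, centroid at (52.50, 62.50).
triangular portion: A = ½·100·125 = 6250.00, centroid at (138.33, 41.67).
ΣA = 19375.00 mm², ΣAx_c = 1553645.83 mm³, ΣAy_c = 1080729.17 mm³.
x_c = 1553645.83/19375.00 = 80.19 mm; y_c = 1080729.17/19375.00 = 55.78 mm.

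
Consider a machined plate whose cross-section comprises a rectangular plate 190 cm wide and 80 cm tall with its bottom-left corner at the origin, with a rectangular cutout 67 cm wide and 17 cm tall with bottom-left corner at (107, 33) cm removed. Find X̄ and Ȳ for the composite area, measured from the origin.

plate: A = 190 × 80 = 15200.00, centroid at (95.00, 40.00).
hole: A = −(67 × 17) = -1139.00, centroid at (140.50, 41.50).
ΣA = 14061.00 cm²
ΣAX̄ = (15200.00)(95.00) + (-1139.00)(140.50) = 1283970.50 cm³
ΣAȲ = (15200.00)(40.00) + (-1139.00)(41.50) = 560731.50 cm³
X̄ = 1283970.50 / 14061.00 = 91.31 cm
Ȳ = 560731.50 / 14061.00 = 39.88 cm

X̄ = 91.31 cm, Ȳ = 39.88 cm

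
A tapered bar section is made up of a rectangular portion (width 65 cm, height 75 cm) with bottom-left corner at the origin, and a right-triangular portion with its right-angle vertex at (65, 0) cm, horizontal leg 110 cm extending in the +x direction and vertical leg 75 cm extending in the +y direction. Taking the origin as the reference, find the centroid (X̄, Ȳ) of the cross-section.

Part | A | x̄ᵢ | ȳᵢ | A·x̄ᵢ | A·ȳᵢ
rectangular portion | 4875.00 | 32.50 | 37.50 | 158437.50 | 182812.50
triangular portion | 4125.00 | 101.67 | 25.00 | 419375.00 | 103125.00
Σ | 9000.00 |  |  | 577812.50 | 285937.50
X̄ = 577812.50 / 9000.00 = 64.20 cm
Ȳ = 285937.50 / 9000.00 = 31.77 cm

X̄ = 64.20 cm, Ȳ = 31.77 cm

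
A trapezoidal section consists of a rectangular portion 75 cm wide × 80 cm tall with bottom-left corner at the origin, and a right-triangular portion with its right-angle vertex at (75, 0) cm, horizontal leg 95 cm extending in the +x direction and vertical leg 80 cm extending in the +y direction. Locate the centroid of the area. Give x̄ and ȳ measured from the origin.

rectangular portion: A = 75 × 80 = 6000.00, centroid at (37.50, 40.00).
triangular portion: A = ½·95·80 = 3800.00, centroid at (106.67, 26.67).
ΣA = 9800.00 cm²
ΣAx̄ = (6000.00)(37.50) + (3800.00)(106.67) = 630333.33 cm³
ΣAȳ = (6000.00)(40.00) + (3800.00)(26.67) = 341333.33 cm³
x̄ = 630333.33 / 9800.00 = 64.32 cm
ȳ = 341333.33 / 9800.00 = 34.83 cm

x̄ = 64.32 cm, ȳ = 34.83 cm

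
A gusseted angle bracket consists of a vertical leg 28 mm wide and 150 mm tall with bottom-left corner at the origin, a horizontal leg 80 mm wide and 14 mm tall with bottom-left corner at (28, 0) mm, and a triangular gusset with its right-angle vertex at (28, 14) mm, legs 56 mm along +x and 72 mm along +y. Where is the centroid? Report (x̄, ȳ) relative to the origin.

Part | A | x̄ᵢ | ȳᵢ | A·x̄ᵢ | A·ȳᵢ
vertical leg | 4200.00 | 14.00 | 75.00 | 58800.00 | 315000.00
horizontal leg | 1120.00 | 68.00 | 7.00 | 76160.00 | 7840.00
gusset | 2016.00 | 46.67 | 38.00 | 94080.00 | 76608.00
Σ | 7336.00 |  |  | 229040.00 | 399448.00
x̄ = 229040.00 / 7336.00 = 31.22 mm
ȳ = 399448.00 / 7336.00 = 54.45 mm

x̄ = 31.22 mm, ȳ = 54.45 mm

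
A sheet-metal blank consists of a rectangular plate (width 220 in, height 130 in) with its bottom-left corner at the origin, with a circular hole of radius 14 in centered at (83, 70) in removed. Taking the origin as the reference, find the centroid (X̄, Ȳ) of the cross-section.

plate: A = 220 × 130 = 28600.00, centroid at (110.00, 65.00).
hole: A = −π·14² = -615.75, centroid at (83.00, 70.00).
ΣA = 27984.25 in²
ΣAX̄ = (28600.00)(110.00) + (-615.75)(83.00) = 3094892.57 in³
ΣAȲ = (28600.00)(65.00) + (-615.75)(70.00) = 1815897.35 in³
X̄ = 3094892.57 / 27984.25 = 110.59 in
Ȳ = 1815897.35 / 27984.25 = 64.89 in

X̄ = 110.59 in, Ȳ = 64.89 in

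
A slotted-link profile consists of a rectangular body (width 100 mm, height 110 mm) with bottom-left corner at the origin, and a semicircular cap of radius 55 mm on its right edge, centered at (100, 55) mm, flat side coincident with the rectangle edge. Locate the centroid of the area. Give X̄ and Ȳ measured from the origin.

rectangular body: A = 100 × 110 = 11000.00, centroid at (50.00, 55.00).
semicircular end: A = ½π·55² = 4751.66, centroid at (123.34, 55.00).
ΣA = 15751.66 mm², ΣAX̄ = 1136082.56 mm³, ΣAȲ = 866341.24 mm³.
X̄ = 1136082.56/15751.66 = 72.12 mm; Ȳ = 866341.24/15751.66 = 55.00 mm.

X̄ = 72.12 mm, Ȳ = 55.00 mm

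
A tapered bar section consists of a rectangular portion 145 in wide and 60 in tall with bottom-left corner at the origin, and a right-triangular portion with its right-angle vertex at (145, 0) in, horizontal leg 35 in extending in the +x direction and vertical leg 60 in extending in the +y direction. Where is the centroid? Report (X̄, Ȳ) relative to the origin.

X̄ = 81.56 in, Ȳ = 28.92 in

Part | A | x̄ᵢ | ȳᵢ | A·x̄ᵢ | A·ȳᵢ
rectangular portion | 8700.00 | 72.50 | 30.00 | 630750.00 | 261000.00
triangular portion | 1050.00 | 156.67 | 20.00 | 164500.00 | 21000.00
Σ | 9750.00 |  |  | 795250.00 | 282000.00
X̄ = 795250.00 / 9750.00 = 81.56 in
Ȳ = 282000.00 / 9750.00 = 28.92 in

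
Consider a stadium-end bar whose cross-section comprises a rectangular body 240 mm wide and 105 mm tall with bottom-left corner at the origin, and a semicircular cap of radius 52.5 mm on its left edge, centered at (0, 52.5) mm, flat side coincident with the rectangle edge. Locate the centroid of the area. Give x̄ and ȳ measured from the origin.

x̄ = 99.14 mm, ȳ = 52.50 mm

rectangular body: A = 240 × 105 = 25200.00, centroid at (120.00, 52.50).
semicircular end: A = ½π·52.5² = 4329.51, centroid at (-22.28, 52.50).
ΣA = 29529.51 mm²
ΣAx̄ = (25200.00)(120.00) + (4329.51)(-22.28) = 2927531.25 mm³
ΣAȳ = (25200.00)(52.50) + (4329.51)(52.50) = 1550299.14 mm³
x̄ = 2927531.25 / 29529.51 = 99.14 mm
ȳ = 1550299.14 / 29529.51 = 52.50 mm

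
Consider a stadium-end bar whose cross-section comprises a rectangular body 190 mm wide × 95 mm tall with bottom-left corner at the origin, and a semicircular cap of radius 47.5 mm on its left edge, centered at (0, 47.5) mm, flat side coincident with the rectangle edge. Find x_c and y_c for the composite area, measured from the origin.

rectangular body: A = 190 × 95 = 18050.00, centroid at (95.00, 47.50).
semicircular end: A = ½π·47.5² = 3544.11, centroid at (-20.16, 47.50).
ΣA = 21594.11 mm²
ΣAx_c = (18050.00)(95.00) + (3544.11)(-20.16) = 1643302.08 mm³
ΣAy_c = (18050.00)(47.50) + (3544.11)(47.50) = 1025720.19 mm³
x_c = 1643302.08 / 21594.11 = 76.10 mm
y_c = 1025720.19 / 21594.11 = 47.50 mm

x_c = 76.10 mm, y_c = 47.50 mm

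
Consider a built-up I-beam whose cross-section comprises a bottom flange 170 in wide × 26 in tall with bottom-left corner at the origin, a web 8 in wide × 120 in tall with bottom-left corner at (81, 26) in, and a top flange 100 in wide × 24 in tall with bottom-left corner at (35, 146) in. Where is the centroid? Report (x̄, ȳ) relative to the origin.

x̄ = 85.00 in, ȳ = 66.74 in

Part | A | x̄ᵢ | ȳᵢ | A·x̄ᵢ | A·ȳᵢ
bottom flange | 4420.00 | 85.00 | 13.00 | 375700.00 | 57460.00
web | 960.00 | 85.00 | 86.00 | 81600.00 | 82560.00
top flange | 2400.00 | 85.00 | 158.00 | 204000.00 | 379200.00
Σ | 7780.00 |  |  | 661300.00 | 519220.00
x̄ = 661300.00 / 7780.00 = 85.00 in
ȳ = 519220.00 / 7780.00 = 66.74 in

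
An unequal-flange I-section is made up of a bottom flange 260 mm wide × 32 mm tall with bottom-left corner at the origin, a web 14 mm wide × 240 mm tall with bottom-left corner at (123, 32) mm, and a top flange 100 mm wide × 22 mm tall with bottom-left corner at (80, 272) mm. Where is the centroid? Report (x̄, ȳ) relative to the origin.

bottom flange: A = 260 × 32 = 8320.00, centroid at (130.00, 16.00).
web: A = 14 × 240 = 3360.00, centroid at (130.00, 152.00).
top flange: A = 100 × 22 = 2200.00, centroid at (130.00, 283.00).
ΣA = 13880.00 mm², ΣAx̄ = 1804400.00 mm³, ΣAȳ = 1266440.00 mm³.
x̄ = 1804400.00/13880.00 = 130.00 mm; ȳ = 1266440.00/13880.00 = 91.24 mm.

x̄ = 130.00 mm, ȳ = 91.24 mm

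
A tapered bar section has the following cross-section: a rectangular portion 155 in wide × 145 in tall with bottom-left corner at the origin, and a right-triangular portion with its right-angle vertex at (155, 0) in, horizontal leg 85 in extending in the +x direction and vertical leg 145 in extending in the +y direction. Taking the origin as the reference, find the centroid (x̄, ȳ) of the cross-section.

x̄ = 100.27 in, ȳ = 67.30 in

rectangular portion: A = 155 × 145 = 22475.00, centroid at (77.50, 72.50).
triangular portion: A = ½·85·145 = 6162.50, centroid at (183.33, 48.33).
ΣA = 28637.50 in²
ΣAx̄ = (22475.00)(77.50) + (6162.50)(183.33) = 2871604.17 in³
ΣAȳ = (22475.00)(72.50) + (6162.50)(48.33) = 1927291.67 in³
x̄ = 2871604.17 / 28637.50 = 100.27 in
ȳ = 1927291.67 / 28637.50 = 67.30 in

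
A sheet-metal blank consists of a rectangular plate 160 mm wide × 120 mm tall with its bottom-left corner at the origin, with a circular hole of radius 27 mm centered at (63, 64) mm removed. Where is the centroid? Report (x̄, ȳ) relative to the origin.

x̄ = 82.30 mm, ȳ = 59.46 mm

plate: A = 160 × 120 = 19200.00, centroid at (80.00, 60.00).
hole: A = −π·27² = -2290.22, centroid at (63.00, 64.00).
ΣA = 16909.78 mm²
ΣAx̄ = (19200.00)(80.00) + (-2290.22)(63.00) = 1391716.07 mm³
ΣAȳ = (19200.00)(60.00) + (-2290.22)(64.00) = 1005425.85 mm³
x̄ = 1391716.07 / 16909.78 = 82.30 mm
ȳ = 1005425.85 / 16909.78 = 59.46 mm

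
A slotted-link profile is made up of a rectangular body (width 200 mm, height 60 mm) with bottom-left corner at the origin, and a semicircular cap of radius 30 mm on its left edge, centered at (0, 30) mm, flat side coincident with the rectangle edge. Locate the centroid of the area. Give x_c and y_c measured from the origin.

rectangular body: A = 200 × 60 = 12000.00, centroid at (100.00, 30.00).
semicircular end: A = ½π·30² = 1413.72, centroid at (-12.73, 30.00).
ΣA = 13413.72 mm², ΣAx_c = 1182000.00 mm³, ΣAy_c = 402411.50 mm³.
x_c = 1182000.00/13413.72 = 88.12 mm; y_c = 402411.50/13413.72 = 30.00 mm.

x_c = 88.12 mm, y_c = 30.00 mm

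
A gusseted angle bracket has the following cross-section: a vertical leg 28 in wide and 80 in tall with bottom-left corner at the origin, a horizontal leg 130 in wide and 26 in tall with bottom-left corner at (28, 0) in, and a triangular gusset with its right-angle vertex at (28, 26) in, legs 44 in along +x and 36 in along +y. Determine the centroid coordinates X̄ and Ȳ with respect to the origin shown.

X̄ = 59.18 in, Ȳ = 25.52 in

vertical leg: A = 28 × 80 = 2240.00, centroid at (14.00, 40.00).
horizontal leg: A = 130 × 26 = 3380.00, centroid at (93.00, 13.00).
gusset: A = ½·44·36 = 792.00, centroid at (42.67, 38.00).
ΣA = 6412.00 in², ΣAX̄ = 379492.00 in³, ΣAȲ = 163636.00 in³.
X̄ = 379492.00/6412.00 = 59.18 in; Ȳ = 163636.00/6412.00 = 25.52 in.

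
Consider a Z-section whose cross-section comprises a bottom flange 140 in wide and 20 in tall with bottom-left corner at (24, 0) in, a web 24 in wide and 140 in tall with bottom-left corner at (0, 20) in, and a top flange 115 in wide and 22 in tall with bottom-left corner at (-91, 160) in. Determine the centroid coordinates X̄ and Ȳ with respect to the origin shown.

bottom flange: A = 140 × 20 = 2800.00, centroid at (94.00, 10.00).
web: A = 24 × 140 = 3360.00, centroid at (12.00, 90.00).
top flange: A = 115 × 22 = 2530.00, centroid at (-33.50, 171.00).
ΣA = 8690.00 in²
ΣAX̄ = (2800.00)(94.00) + (3360.00)(12.00) + (2530.00)(-33.50) = 218765.00 in³
ΣAȲ = (2800.00)(10.00) + (3360.00)(90.00) + (2530.00)(171.00) = 763030.00 in³
X̄ = 218765.00 / 8690.00 = 25.17 in
Ȳ = 763030.00 / 8690.00 = 87.81 in

X̄ = 25.17 in, Ȳ = 87.81 in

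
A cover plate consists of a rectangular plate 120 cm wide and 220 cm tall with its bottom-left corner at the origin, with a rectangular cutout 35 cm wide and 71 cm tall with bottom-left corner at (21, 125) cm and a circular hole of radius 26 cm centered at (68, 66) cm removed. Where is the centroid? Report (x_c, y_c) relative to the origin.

plate: A = 120 × 220 = 26400.00, centroid at (60.00, 110.00).
hole 1: A = −(35 × 71) = -2485.00, centroid at (38.50, 160.50).
hole 2: A = −π·26² = -2123.72, centroid at (68.00, 66.00).
ΣA = 21791.28 cm²
ΣAx_c = (26400.00)(60.00) + (-2485.00)(38.50) + (-2123.72)(68.00) = 1343914.77 cm³
ΣAy_c = (26400.00)(110.00) + (-2485.00)(160.50) + (-2123.72)(66.00) = 2364992.20 cm³
x_c = 1343914.77 / 21791.28 = 61.67 cm
y_c = 2364992.20 / 21791.28 = 108.53 cm

x_c = 61.67 cm, y_c = 108.53 cm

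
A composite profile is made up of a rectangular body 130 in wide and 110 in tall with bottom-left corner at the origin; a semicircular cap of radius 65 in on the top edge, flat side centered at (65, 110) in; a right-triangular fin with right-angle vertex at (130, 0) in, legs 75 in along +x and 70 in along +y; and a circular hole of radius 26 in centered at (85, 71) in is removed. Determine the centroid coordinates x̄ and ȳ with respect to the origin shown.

x̄ = 74.04 in, ȳ = 75.10 in

Part | A | x̄ᵢ | ȳᵢ | A·x̄ᵢ | A·ȳᵢ
rectangular body | 14300.00 | 65.00 | 55.00 | 929500.00 | 786500.00
semicircular top | 6636.61 | 65.00 | 137.59 | 431379.94 | 913110.93
triangular fin | 2625.00 | 155.00 | 23.33 | 406875.00 | 61250.00
hole | -2123.72 | 85.00 | 71.00 | -180515.91 | -150783.88
Σ | 21437.90 |  |  | 1587239.03 | 1610077.05
x̄ = 1587239.03 / 21437.90 = 74.04 in
ȳ = 1610077.05 / 21437.90 = 75.10 in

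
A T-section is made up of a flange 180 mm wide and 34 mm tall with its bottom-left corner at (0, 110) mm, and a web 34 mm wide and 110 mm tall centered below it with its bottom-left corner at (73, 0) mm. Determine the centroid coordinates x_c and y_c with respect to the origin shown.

x_c = 90.00 mm, y_c = 99.69 mm

Part | A | x̄ᵢ | ȳᵢ | A·x̄ᵢ | A·ȳᵢ
web | 3740.00 | 90.00 | 55.00 | 336600.00 | 205700.00
flange | 6120.00 | 90.00 | 127.00 | 550800.00 | 777240.00
Σ | 9860.00 |  |  | 887400.00 | 982940.00
x_c = 887400.00 / 9860.00 = 90.00 mm
y_c = 982940.00 / 9860.00 = 99.69 mm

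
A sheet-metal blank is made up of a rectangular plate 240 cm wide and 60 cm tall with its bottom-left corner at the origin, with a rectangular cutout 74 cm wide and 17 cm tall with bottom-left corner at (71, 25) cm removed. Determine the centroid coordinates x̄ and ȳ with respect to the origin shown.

plate: A = 240 × 60 = 14400.00, centroid at (120.00, 30.00).
hole: A = −(74 × 17) = -1258.00, centroid at (108.00, 33.50).
ΣA = 13142.00 cm²
ΣAx̄ = (14400.00)(120.00) + (-1258.00)(108.00) = 1592136.00 cm³
ΣAȳ = (14400.00)(30.00) + (-1258.00)(33.50) = 389857.00 cm³
x̄ = 1592136.00 / 13142.00 = 121.15 cm
ȳ = 389857.00 / 13142.00 = 29.66 cm

x̄ = 121.15 cm, ȳ = 29.66 cm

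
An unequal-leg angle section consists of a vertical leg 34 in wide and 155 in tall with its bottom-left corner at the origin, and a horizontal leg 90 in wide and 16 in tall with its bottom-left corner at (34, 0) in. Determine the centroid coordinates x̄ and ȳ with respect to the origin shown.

x̄ = 30.31 in, ȳ = 62.58 in

vertical leg: A = 34 × 155 = 5270.00, centroid at (17.00, 77.50).
horizontal leg: A = 90 × 16 = 1440.00, centroid at (79.00, 8.00).
ΣA = 6710.00 in²
ΣAx̄ = (5270.00)(17.00) + (1440.00)(79.00) = 203350.00 in³
ΣAȳ = (5270.00)(77.50) + (1440.00)(8.00) = 419945.00 in³
x̄ = 203350.00 / 6710.00 = 30.31 in
ȳ = 419945.00 / 6710.00 = 62.58 in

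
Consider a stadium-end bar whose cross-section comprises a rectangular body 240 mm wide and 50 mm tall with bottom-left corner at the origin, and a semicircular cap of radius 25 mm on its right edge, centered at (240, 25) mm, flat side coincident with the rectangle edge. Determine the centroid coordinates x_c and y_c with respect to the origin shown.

rectangular body: A = 240 × 50 = 12000.00, centroid at (120.00, 25.00).
semicircular end: A = ½π·25² = 981.75, centroid at (250.61, 25.00).
ΣA = 12981.75 mm², ΣAx_c = 1686036.12 mm³, ΣAy_c = 324543.69 mm³.
x_c = 1686036.12/12981.75 = 129.88 mm; y_c = 324543.69/12981.75 = 25.00 mm.

x_c = 129.88 mm, y_c = 25.00 mm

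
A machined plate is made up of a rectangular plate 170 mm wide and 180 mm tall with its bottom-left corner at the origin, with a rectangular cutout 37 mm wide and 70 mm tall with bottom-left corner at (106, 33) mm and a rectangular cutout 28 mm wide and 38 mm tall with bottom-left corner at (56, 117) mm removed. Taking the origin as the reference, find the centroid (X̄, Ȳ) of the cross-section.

Part | A | x̄ᵢ | ȳᵢ | A·x̄ᵢ | A·ȳᵢ
plate | 30600.00 | 85.00 | 90.00 | 2601000.00 | 2754000.00
hole 1 | -2590.00 | 124.50 | 68.00 | -322455.00 | -176120.00
hole 2 | -1064.00 | 70.00 | 136.00 | -74480.00 | -144704.00
Σ | 26946.00 |  |  | 2204065.00 | 2433176.00
X̄ = 2204065.00 / 26946.00 = 81.80 mm
Ȳ = 2433176.00 / 26946.00 = 90.30 mm

X̄ = 81.80 mm, Ȳ = 90.30 mm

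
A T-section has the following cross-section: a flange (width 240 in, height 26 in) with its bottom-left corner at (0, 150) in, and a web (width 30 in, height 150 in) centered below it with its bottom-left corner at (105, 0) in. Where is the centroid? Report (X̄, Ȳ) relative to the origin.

web: A = 30 × 150 = 4500.00, centroid at (120.00, 75.00).
flange: A = 240 × 26 = 6240.00, centroid at (120.00, 163.00).
ΣA = 10740.00 in²
ΣAX̄ = (4500.00)(120.00) + (6240.00)(120.00) = 1288800.00 in³
ΣAȲ = (4500.00)(75.00) + (6240.00)(163.00) = 1354620.00 in³
X̄ = 1288800.00 / 10740.00 = 120.00 in
Ȳ = 1354620.00 / 10740.00 = 126.13 in

X̄ = 120.00 in, Ȳ = 126.13 in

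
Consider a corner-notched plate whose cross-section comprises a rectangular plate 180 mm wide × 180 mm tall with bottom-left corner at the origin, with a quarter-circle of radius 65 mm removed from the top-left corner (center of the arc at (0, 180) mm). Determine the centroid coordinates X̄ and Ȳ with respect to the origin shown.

X̄ = 97.12 mm, Ȳ = 82.88 mm

plate: A = 180 × 180 = 32400.00, centroid at (90.00, 90.00).
removed quarter-circle: A = −¼π·65² = -3318.31, centroid at (27.59, 152.41).
ΣA = 29081.69 mm²
ΣAX̄ = (32400.00)(90.00) + (-3318.31)(27.59) = 2824458.33 mm³
ΣAȲ = (32400.00)(90.00) + (-3318.31)(152.41) = 2410246.36 mm³
X̄ = 2824458.33 / 29081.69 = 97.12 mm
Ȳ = 2410246.36 / 29081.69 = 82.88 mm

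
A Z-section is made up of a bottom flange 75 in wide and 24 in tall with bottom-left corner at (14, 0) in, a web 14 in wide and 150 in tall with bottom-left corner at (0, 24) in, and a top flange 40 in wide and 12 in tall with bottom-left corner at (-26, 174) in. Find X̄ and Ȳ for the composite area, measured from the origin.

X̄ = 23.86 in, Ȳ = 72.12 in

bottom flange: A = 75 × 24 = 1800.00, centroid at (51.50, 12.00).
web: A = 14 × 150 = 2100.00, centroid at (7.00, 99.00).
top flange: A = 40 × 12 = 480.00, centroid at (-6.00, 180.00).
ΣA = 4380.00 in², ΣAX̄ = 104520.00 in³, ΣAȲ = 315900.00 in³.
X̄ = 104520.00/4380.00 = 23.86 in; Ȳ = 315900.00/4380.00 = 72.12 in.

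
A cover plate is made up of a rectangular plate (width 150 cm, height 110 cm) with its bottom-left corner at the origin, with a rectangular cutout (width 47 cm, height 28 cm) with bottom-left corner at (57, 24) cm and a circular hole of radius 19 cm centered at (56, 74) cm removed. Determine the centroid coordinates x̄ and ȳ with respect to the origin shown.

x̄ = 76.02 cm, ȳ = 55.06 cm

Part | A | x̄ᵢ | ȳᵢ | A·x̄ᵢ | A·ȳᵢ
plate | 16500.00 | 75.00 | 55.00 | 1237500.00 | 907500.00
hole 1 | -1316.00 | 80.50 | 38.00 | -105938.00 | -50008.00
hole 2 | -1134.11 | 56.00 | 74.00 | -63510.44 | -83924.51
Σ | 14049.89 |  |  | 1068051.56 | 773567.49
x̄ = 1068051.56 / 14049.89 = 76.02 cm
ȳ = 773567.49 / 14049.89 = 55.06 cm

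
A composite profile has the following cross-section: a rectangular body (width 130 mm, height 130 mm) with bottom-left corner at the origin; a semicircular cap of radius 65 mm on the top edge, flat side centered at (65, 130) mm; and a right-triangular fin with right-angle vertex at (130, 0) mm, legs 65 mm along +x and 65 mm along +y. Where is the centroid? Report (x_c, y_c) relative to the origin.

x_c = 72.14 mm, y_c = 85.39 mm

rectangular body: A = 130 × 130 = 16900.00, centroid at (65.00, 65.00).
semicircular top: A = ½π·65² = 6636.61, centroid at (65.00, 157.59).
triangular fin: A = ½·65·65 = 2112.50, centroid at (151.67, 21.67).
ΣA = 25649.11 mm², ΣAx_c = 1850275.77 mm³, ΣAy_c = 2190114.05 mm³.
x_c = 1850275.77/25649.11 = 72.14 mm; y_c = 2190114.05/25649.11 = 85.39 mm.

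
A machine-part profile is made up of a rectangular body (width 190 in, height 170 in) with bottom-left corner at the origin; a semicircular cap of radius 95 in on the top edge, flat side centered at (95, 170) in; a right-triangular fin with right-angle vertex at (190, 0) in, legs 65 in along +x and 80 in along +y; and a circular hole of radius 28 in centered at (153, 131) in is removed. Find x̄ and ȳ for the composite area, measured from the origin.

rectangular body: A = 190 × 170 = 32300.00, centroid at (95.00, 85.00).
semicircular top: A = ½π·95² = 14176.44, centroid at (95.00, 210.32).
triangular fin: A = ½·65·80 = 2600.00, centroid at (211.67, 26.67).
hole: A = −π·28² = -2463.01, centroid at (153.00, 131.00).
ΣA = 46613.43 in²
ΣAx̄ = (32300.00)(95.00) + (14176.44)(95.00) + (2600.00)(211.67) + (-2463.01)(153.00) = 4588754.51 in³
ΣAȳ = (32300.00)(85.00) + (14176.44)(210.32) + (2600.00)(26.67) + (-2463.01)(131.00) = 5473756.80 in³
x̄ = 4588754.51 / 46613.43 = 98.44 in
ȳ = 5473756.80 / 46613.43 = 117.43 in

x̄ = 98.44 in, ȳ = 117.43 in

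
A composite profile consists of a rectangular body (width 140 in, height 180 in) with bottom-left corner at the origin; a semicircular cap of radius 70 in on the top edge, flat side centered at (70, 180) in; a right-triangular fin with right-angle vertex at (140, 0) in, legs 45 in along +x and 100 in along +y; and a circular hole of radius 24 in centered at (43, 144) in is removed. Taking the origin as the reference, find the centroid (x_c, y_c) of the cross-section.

x_c = 77.20 in, y_c = 110.88 in

rectangular body: A = 140 × 180 = 25200.00, centroid at (70.00, 90.00).
semicircular top: A = ½π·70² = 7696.90, centroid at (70.00, 209.71).
triangular fin: A = ½·45·100 = 2250.00, centroid at (155.00, 33.33).
hole: A = −π·24² = -1809.56, centroid at (43.00, 144.00).
ΣA = 33337.34 in²
ΣAx_c = (25200.00)(70.00) + (7696.90)(70.00) + (2250.00)(155.00) + (-1809.56)(43.00) = 2573722.17 in³
ΣAy_c = (25200.00)(90.00) + (7696.90)(209.71) + (2250.00)(33.33) + (-1809.56)(144.00) = 3696532.77 in³
x_c = 2573722.17 / 33337.34 = 77.20 in
y_c = 3696532.77 / 33337.34 = 110.88 in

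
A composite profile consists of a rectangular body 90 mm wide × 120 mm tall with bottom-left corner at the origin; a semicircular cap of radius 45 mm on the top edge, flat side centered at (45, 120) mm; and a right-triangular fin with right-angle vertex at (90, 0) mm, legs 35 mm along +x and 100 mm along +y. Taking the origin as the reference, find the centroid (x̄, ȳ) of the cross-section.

x̄ = 51.30 mm, ȳ = 73.03 mm

rectangular body: A = 90 × 120 = 10800.00, centroid at (45.00, 60.00).
semicircular top: A = ½π·45² = 3180.86, centroid at (45.00, 139.10).
triangular fin: A = ½·35·100 = 1750.00, centroid at (101.67, 33.33).
ΣA = 15730.86 mm², ΣAx̄ = 807055.48 mm³, ΣAȳ = 1148786.84 mm³.
x̄ = 807055.48/15730.86 = 51.30 mm; ȳ = 1148786.84/15730.86 = 73.03 mm.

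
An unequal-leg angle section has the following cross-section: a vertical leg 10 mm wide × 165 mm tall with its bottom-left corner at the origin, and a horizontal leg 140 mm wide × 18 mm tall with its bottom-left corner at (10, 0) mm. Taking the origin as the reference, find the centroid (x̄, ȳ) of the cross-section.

x̄ = 50.32 mm, ȳ = 38.08 mm

vertical leg: A = 10 × 165 = 1650.00, centroid at (5.00, 82.50).
horizontal leg: A = 140 × 18 = 2520.00, centroid at (80.00, 9.00).
ΣA = 4170.00 mm²
ΣAx̄ = (1650.00)(5.00) + (2520.00)(80.00) = 209850.00 mm³
ΣAȳ = (1650.00)(82.50) + (2520.00)(9.00) = 158805.00 mm³
x̄ = 209850.00 / 4170.00 = 50.32 mm
ȳ = 158805.00 / 4170.00 = 38.08 mm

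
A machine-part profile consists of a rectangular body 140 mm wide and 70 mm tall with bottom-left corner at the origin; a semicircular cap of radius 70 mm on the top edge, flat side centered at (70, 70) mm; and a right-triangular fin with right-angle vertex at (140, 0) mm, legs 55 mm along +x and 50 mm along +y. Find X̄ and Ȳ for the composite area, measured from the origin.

X̄ = 76.44 mm, Ȳ = 60.06 mm

rectangular body: A = 140 × 70 = 9800.00, centroid at (70.00, 35.00).
semicircular top: A = ½π·70² = 7696.90, centroid at (70.00, 99.71).
triangular fin: A = ½·55·50 = 1375.00, centroid at (158.33, 16.67).
ΣA = 18871.90 mm²
ΣAX̄ = (9800.00)(70.00) + (7696.90)(70.00) + (1375.00)(158.33) = 1442491.47 mm³
ΣAȲ = (9800.00)(35.00) + (7696.90)(99.71) + (1375.00)(16.67) = 1133366.47 mm³
X̄ = 1442491.47 / 18871.90 = 76.44 mm
Ȳ = 1133366.47 / 18871.90 = 60.06 mm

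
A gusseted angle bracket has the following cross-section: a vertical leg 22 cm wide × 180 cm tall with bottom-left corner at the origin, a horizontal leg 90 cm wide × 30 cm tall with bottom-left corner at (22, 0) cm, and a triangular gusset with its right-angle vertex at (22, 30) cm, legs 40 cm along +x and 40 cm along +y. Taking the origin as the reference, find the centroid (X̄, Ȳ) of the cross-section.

X̄ = 33.88 cm, Ȳ = 57.85 cm

Part | A | x̄ᵢ | ȳᵢ | A·x̄ᵢ | A·ȳᵢ
vertical leg | 3960.00 | 11.00 | 90.00 | 43560.00 | 356400.00
horizontal leg | 2700.00 | 67.00 | 15.00 | 180900.00 | 40500.00
gusset | 800.00 | 35.33 | 43.33 | 28266.67 | 34666.67
Σ | 7460.00 |  |  | 252726.67 | 431566.67
X̄ = 252726.67 / 7460.00 = 33.88 cm
Ȳ = 431566.67 / 7460.00 = 57.85 cm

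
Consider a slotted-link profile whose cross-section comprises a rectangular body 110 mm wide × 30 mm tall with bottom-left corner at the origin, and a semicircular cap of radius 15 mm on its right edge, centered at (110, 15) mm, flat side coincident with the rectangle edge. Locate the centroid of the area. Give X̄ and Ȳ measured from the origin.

rectangular body: A = 110 × 30 = 3300.00, centroid at (55.00, 15.00).
semicircular end: A = ½π·15² = 353.43, centroid at (116.37, 15.00).
ΣA = 3653.43 mm²
ΣAX̄ = (3300.00)(55.00) + (353.43)(116.37) = 222627.21 mm³
ΣAȲ = (3300.00)(15.00) + (353.43)(15.00) = 54801.44 mm³
X̄ = 222627.21 / 3653.43 = 60.94 mm
Ȳ = 54801.44 / 3653.43 = 15.00 mm

X̄ = 60.94 mm, Ȳ = 15.00 mm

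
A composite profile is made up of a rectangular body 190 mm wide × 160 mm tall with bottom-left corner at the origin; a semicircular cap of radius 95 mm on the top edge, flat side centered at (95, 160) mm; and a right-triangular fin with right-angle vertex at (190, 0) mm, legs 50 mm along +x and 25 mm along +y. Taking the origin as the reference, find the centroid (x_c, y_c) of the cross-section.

x_c = 96.54 mm, y_c = 116.74 mm

rectangular body: A = 190 × 160 = 30400.00, centroid at (95.00, 80.00).
semicircular top: A = ½π·95² = 14176.44, centroid at (95.00, 200.32).
triangular fin: A = ½·50·25 = 625.00, centroid at (206.67, 8.33).
ΣA = 45201.44 mm²
ΣAx_c = (30400.00)(95.00) + (14176.44)(95.00) + (625.00)(206.67) = 4363928.17 mm³
ΣAy_c = (30400.00)(80.00) + (14176.44)(200.32) + (625.00)(8.33) = 5277021.56 mm³
x_c = 4363928.17 / 45201.44 = 96.54 mm
y_c = 5277021.56 / 45201.44 = 116.74 mm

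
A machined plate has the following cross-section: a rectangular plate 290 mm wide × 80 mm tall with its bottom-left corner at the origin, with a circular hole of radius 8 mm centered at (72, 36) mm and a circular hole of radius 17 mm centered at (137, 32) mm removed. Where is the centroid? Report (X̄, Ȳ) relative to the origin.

X̄ = 145.99 mm, Ȳ = 40.37 mm

plate: A = 290 × 80 = 23200.00, centroid at (145.00, 40.00).
hole 1: A = −π·8² = -201.06, centroid at (72.00, 36.00).
hole 2: A = −π·17² = -907.92, centroid at (137.00, 32.00).
ΣA = 22091.02 mm²
ΣAX̄ = (23200.00)(145.00) + (-201.06)(72.00) + (-907.92)(137.00) = 3225138.46 mm³
ΣAȲ = (23200.00)(40.00) + (-201.06)(36.00) + (-907.92)(32.00) = 891708.32 mm³
X̄ = 3225138.46 / 22091.02 = 145.99 mm
Ȳ = 891708.32 / 22091.02 = 40.37 mm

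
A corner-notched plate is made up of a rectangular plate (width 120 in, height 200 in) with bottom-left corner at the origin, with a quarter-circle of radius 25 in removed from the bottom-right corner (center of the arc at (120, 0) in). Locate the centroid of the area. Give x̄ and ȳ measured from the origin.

x̄ = 58.97 in, ȳ = 101.87 in

plate: A = 120 × 200 = 24000.00, centroid at (60.00, 100.00).
removed quarter-circle: A = −¼π·25² = -490.87, centroid at (109.39, 10.61).
ΣA = 23509.13 in²
ΣAx̄ = (24000.00)(60.00) + (-490.87)(109.39) = 1386303.47 in³
ΣAȳ = (24000.00)(100.00) + (-490.87)(10.61) = 2394791.67 in³
x̄ = 1386303.47 / 23509.13 = 58.97 in
ȳ = 2394791.67 / 23509.13 = 101.87 in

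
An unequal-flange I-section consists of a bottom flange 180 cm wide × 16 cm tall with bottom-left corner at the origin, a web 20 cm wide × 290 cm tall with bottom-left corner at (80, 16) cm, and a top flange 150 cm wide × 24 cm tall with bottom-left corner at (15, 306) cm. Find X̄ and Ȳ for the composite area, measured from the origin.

bottom flange: A = 180 × 16 = 2880.00, centroid at (90.00, 8.00).
web: A = 20 × 290 = 5800.00, centroid at (90.00, 161.00).
top flange: A = 150 × 24 = 3600.00, centroid at (90.00, 318.00).
ΣA = 12280.00 cm², ΣAX̄ = 1105200.00 cm³, ΣAȲ = 2101640.00 cm³.
X̄ = 1105200.00/12280.00 = 90.00 cm; Ȳ = 2101640.00/12280.00 = 171.14 cm.

X̄ = 90.00 cm, Ȳ = 171.14 cm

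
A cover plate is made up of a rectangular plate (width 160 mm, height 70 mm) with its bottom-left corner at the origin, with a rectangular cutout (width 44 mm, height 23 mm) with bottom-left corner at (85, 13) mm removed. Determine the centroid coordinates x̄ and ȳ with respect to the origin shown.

x̄ = 77.32 mm, ȳ = 36.04 mm

plate: A = 160 × 70 = 11200.00, centroid at (80.00, 35.00).
hole: A = −(44 × 23) = -1012.00, centroid at (107.00, 24.50).
ΣA = 10188.00 mm²
ΣAx̄ = (11200.00)(80.00) + (-1012.00)(107.00) = 787716.00 mm³
ΣAȳ = (11200.00)(35.00) + (-1012.00)(24.50) = 367206.00 mm³
x̄ = 787716.00 / 10188.00 = 77.32 mm
ȳ = 367206.00 / 10188.00 = 36.04 mm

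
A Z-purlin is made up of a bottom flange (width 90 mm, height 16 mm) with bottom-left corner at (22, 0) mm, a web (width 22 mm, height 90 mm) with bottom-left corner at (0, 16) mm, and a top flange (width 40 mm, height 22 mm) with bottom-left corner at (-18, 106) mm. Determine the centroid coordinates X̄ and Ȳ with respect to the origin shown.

Part | A | x̄ᵢ | ȳᵢ | A·x̄ᵢ | A·ȳᵢ
bottom flange | 1440.00 | 67.00 | 8.00 | 96480.00 | 11520.00
web | 1980.00 | 11.00 | 61.00 | 21780.00 | 120780.00
top flange | 880.00 | 2.00 | 117.00 | 1760.00 | 102960.00
Σ | 4300.00 |  |  | 120020.00 | 235260.00
X̄ = 120020.00 / 4300.00 = 27.91 mm
Ȳ = 235260.00 / 4300.00 = 54.71 mm

X̄ = 27.91 mm, Ȳ = 54.71 mm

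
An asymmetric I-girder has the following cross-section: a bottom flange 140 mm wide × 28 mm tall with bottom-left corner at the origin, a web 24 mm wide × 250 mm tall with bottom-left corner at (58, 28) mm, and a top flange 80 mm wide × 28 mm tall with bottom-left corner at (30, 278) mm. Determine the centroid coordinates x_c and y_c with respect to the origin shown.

Part | A | x̄ᵢ | ȳᵢ | A·x̄ᵢ | A·ȳᵢ
bottom flange | 3920.00 | 70.00 | 14.00 | 274400.00 | 54880.00
web | 6000.00 | 70.00 | 153.00 | 420000.00 | 918000.00
top flange | 2240.00 | 70.00 | 292.00 | 156800.00 | 654080.00
Σ | 12160.00 |  |  | 851200.00 | 1626960.00
x_c = 851200.00 / 12160.00 = 70.00 mm
y_c = 1626960.00 / 12160.00 = 133.80 mm

x_c = 70.00 mm, y_c = 133.80 mm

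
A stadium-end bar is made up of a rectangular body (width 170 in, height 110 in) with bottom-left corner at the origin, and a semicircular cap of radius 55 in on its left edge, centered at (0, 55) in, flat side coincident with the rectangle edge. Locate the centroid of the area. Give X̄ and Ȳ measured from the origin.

rectangular body: A = 170 × 110 = 18700.00, centroid at (85.00, 55.00).
semicircular end: A = ½π·55² = 4751.66, centroid at (-23.34, 55.00).
ΣA = 23451.66 in²
ΣAX̄ = (18700.00)(85.00) + (4751.66)(-23.34) = 1478583.33 in³
ΣAȲ = (18700.00)(55.00) + (4751.66)(55.00) = 1289841.24 in³
X̄ = 1478583.33 / 23451.66 = 63.05 in
Ȳ = 1289841.24 / 23451.66 = 55.00 in

X̄ = 63.05 in, Ȳ = 55.00 in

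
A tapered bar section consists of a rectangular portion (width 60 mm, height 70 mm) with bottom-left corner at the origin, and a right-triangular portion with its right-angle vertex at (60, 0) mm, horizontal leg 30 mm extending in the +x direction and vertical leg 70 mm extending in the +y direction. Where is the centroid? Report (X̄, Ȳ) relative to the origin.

X̄ = 38.00 mm, Ȳ = 32.67 mm

rectangular portion: A = 60 × 70 = 4200.00, centroid at (30.00, 35.00).
triangular portion: A = ½·30·70 = 1050.00, centroid at (70.00, 23.33).
ΣA = 5250.00 mm²
ΣAX̄ = (4200.00)(30.00) + (1050.00)(70.00) = 199500.00 mm³
ΣAȲ = (4200.00)(35.00) + (1050.00)(23.33) = 171500.00 mm³
X̄ = 199500.00 / 5250.00 = 38.00 mm
Ȳ = 171500.00 / 5250.00 = 32.67 mm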